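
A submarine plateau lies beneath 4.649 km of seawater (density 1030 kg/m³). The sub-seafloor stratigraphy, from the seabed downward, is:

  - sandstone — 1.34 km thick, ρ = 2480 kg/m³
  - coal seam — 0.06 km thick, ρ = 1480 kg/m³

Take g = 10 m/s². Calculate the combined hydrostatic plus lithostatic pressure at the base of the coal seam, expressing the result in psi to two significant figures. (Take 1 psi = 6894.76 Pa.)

seawater: 1030 kg/m³ × 10 m/s² × 4649 m = 4.788×10^7 Pa = 6945 psi
sandstone: 2480 kg/m³ × 10 m/s² × 1340 m = 3.323×10^7 Pa = 4820 psi
coal seam: 1480 kg/m³ × 10 m/s² × 60 m = 8.880×10^5 Pa = 128.8 psi
Total = 6945 + 4820 + 128.8 = 11894 psi

12000 psi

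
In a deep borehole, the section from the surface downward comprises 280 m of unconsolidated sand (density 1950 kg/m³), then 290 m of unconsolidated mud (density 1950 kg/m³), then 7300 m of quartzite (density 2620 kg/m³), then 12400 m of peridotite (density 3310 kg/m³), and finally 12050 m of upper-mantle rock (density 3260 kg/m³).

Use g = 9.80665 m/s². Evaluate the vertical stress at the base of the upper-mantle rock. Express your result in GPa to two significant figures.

0.99 GPa

unconsolidated sand: 1950 kg/m³ × 9.80665 m/s² × 280 m = 5.354×10^6 Pa = 5.354×10^-3 GPa
unconsolidated mud: 1950 kg/m³ × 9.80665 m/s² × 290 m = 5.546×10^6 Pa = 5.546×10^-3 GPa
quartzite: 2620 kg/m³ × 9.80665 m/s² × 7300 m = 1.876×10^8 Pa = 0.1876 GPa
peridotite: 3310 kg/m³ × 9.80665 m/s² × 12400 m = 4.025×10^8 Pa = 0.4025 GPa
upper-mantle rock: 3260 kg/m³ × 9.80665 m/s² × 12050 m = 3.852×10^8 Pa = 0.3852 GPa
Total = 5.354×10^-3 + 5.546×10^-3 + 0.1876 + 0.4025 + 0.3852 = 0.98620 GPa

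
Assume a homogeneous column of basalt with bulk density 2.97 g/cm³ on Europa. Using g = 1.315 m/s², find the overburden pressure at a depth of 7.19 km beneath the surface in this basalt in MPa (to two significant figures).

basalt: 2970 kg/m³ × 1.315 m/s² × 7190 m = 2.808×10^7 Pa = 28.08 MPa

28 MPa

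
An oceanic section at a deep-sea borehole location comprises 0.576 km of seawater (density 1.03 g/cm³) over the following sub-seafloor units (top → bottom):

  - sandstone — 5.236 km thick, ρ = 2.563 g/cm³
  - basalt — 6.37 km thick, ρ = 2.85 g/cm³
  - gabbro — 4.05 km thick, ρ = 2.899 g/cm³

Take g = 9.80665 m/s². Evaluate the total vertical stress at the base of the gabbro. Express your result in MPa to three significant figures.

seawater: 1030 kg/m³ × 9.80665 m/s² × 576 m = 5.818×10^6 Pa = 5.818 MPa
sandstone: 2563 kg/m³ × 9.80665 m/s² × 5236 m = 1.316×10^8 Pa = 131.6 MPa
basalt: 2850 kg/m³ × 9.80665 m/s² × 6370 m = 1.780×10^8 Pa = 178.0 MPa
gabbro: 2899 kg/m³ × 9.80665 m/s² × 4050 m = 1.151×10^8 Pa = 115.1 MPa
Total = 5.818 + 131.6 + 178.0 + 115.1 = 430.60 MPa

431 MPa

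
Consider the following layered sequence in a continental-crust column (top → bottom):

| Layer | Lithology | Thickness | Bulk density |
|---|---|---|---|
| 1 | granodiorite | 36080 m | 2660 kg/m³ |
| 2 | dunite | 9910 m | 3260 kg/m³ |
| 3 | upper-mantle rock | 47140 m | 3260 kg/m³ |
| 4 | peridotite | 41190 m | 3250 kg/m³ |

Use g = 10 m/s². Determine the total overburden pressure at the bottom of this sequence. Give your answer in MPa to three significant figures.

granodiorite: 2660 kg/m³ × 10 m/s² × 36080 m = 9.597×10^8 Pa = 959.7 MPa
dunite: 3260 kg/m³ × 10 m/s² × 9910 m = 3.231×10^8 Pa = 323.1 MPa
upper-mantle rock: 3260 kg/m³ × 10 m/s² × 47140 m = 1.537×10^9 Pa = 1537 MPa
peridotite: 3250 kg/m³ × 10 m/s² × 41190 m = 1.339×10^9 Pa = 1339 MPa
Total = 959.7 + 323.1 + 1537 + 1339 = 4158.2 MPa

4160 MPa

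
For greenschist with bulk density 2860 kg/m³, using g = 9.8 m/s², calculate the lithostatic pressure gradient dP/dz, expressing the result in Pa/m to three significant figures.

dP/dz = ρg = 2860 kg/m³ × 9.8 m/s² = 28028 Pa/m

28000 Pa/m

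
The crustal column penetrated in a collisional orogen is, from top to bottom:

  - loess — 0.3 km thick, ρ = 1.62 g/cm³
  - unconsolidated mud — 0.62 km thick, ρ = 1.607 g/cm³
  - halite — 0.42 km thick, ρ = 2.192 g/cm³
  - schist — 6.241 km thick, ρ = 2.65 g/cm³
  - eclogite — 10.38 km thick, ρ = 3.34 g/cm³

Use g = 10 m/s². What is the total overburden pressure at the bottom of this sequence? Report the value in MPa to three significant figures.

loess: 1620 kg/m³ × 10 m/s² × 300 m = 4.860×10^6 Pa = 4.860 MPa
unconsolidated mud: 1607 kg/m³ × 10 m/s² × 620 m = 9.963×10^6 Pa = 9.963 MPa
halite: 2192 kg/m³ × 10 m/s² × 420 m = 9.206×10^6 Pa = 9.206 MPa
schist: 2650 kg/m³ × 10 m/s² × 6241 m = 1.654×10^8 Pa = 165.4 MPa
eclogite: 3340 kg/m³ × 10 m/s² × 10380 m = 3.467×10^8 Pa = 346.7 MPa
Total = 4.860 + 9.963 + 9.206 + 165.4 + 346.7 = 536.11 MPa

536 MPa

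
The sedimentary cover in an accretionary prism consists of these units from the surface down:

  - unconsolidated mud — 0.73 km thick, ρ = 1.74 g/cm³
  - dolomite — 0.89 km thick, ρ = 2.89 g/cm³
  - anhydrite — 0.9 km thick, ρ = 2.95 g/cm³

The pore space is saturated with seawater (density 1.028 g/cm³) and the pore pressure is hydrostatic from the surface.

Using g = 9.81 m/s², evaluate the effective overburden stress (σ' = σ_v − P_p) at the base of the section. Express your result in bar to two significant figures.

380 bar

Overburden (lithostatic) stress σ_v:
unconsolidated mud: 1740 kg/m³ × 9.81 m/s² × 730 m = 1.246×10^7 Pa = 12.46 MPa
dolomite: 2890 kg/m³ × 9.81 m/s² × 890 m = 2.523×10^7 Pa = 25.23 MPa
anhydrite: 2950 kg/m³ × 9.81 m/s² × 900 m = 2.605×10^7 Pa = 26.05 MPa
Total = 12.46 + 25.23 + 26.05 = 63.739 MPa
Pore pressure P_p = 1028 kg/m³ × 9.81 m/s² × 2520 m = 2.541×10^7 Pa = 25.41 MPa
Effective stress σ' = σ_v − P_p = 63.74 − 25.41 = 38.325 MPa = 383.25 bar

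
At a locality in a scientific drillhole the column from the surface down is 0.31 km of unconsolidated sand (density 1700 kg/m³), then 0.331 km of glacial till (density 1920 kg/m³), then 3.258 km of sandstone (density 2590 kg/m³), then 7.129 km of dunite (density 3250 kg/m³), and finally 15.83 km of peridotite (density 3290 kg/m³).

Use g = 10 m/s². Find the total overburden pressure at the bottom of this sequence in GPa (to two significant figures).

0.85 GPa

unconsolidated sand: 1700 kg/m³ × 10 m/s² × 310 m = 5.270×10^6 Pa = 5.270×10^-3 GPa
glacial till: 1920 kg/m³ × 10 m/s² × 331 m = 6.355×10^6 Pa = 6.355×10^-3 GPa
sandstone: 2590 kg/m³ × 10 m/s² × 3258 m = 8.438×10^7 Pa = 0.08438 GPa
dunite: 3250 kg/m³ × 10 m/s² × 7129 m = 2.317×10^8 Pa = 0.2317 GPa
peridotite: 3290 kg/m³ × 10 m/s² × 15830 m = 5.208×10^8 Pa = 0.5208 GPa
Total = 5.270×10^-3 + 6.355×10^-3 + 0.08438 + 0.2317 + 0.5208 = 0.84851 GPa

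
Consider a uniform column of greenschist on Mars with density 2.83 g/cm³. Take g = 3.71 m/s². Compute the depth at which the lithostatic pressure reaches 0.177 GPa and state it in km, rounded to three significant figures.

h = P/(ρg) = 0.177 GPa / (2830 kg/m³ × 3.71 m/s²) = 1.770×10^8 Pa / 10499 Pa/m = 16858 m
= 16.858 km

16.9 km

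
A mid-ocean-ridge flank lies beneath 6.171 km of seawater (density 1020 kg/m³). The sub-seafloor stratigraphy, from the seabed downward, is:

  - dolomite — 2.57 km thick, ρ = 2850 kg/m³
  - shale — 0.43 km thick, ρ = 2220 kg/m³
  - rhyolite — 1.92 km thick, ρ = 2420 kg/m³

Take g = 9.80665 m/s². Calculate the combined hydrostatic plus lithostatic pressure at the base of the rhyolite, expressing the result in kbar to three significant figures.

1.88 kbar

seawater: 1020 kg/m³ × 9.80665 m/s² × 6171 m = 6.173×10^7 Pa = 0.6173 kbar
dolomite: 2850 kg/m³ × 9.80665 m/s² × 2570 m = 7.183×10^7 Pa = 0.7183 kbar
shale: 2220 kg/m³ × 9.80665 m/s² × 430 m = 9.361×10^6 Pa = 0.09361 kbar
rhyolite: 2420 kg/m³ × 9.80665 m/s² × 1920 m = 4.557×10^7 Pa = 0.4557 kbar
Total = 0.6173 + 0.7183 + 0.09361 + 0.4557 = 1.8848 kbar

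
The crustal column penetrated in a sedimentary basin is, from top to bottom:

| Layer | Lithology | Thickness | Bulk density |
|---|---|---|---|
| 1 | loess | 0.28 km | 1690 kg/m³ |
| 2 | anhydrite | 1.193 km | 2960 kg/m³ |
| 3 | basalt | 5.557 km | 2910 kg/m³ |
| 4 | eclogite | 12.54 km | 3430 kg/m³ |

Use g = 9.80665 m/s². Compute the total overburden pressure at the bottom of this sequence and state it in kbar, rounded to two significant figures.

6.2 kbar

loess: 1690 kg/m³ × 9.80665 m/s² × 280 m = 4.641×10^6 Pa = 0.04641 kbar
anhydrite: 2960 kg/m³ × 9.80665 m/s² × 1193 m = 3.463×10^7 Pa = 0.3463 kbar
basalt: 2910 kg/m³ × 9.80665 m/s² × 5557 m = 1.586×10^8 Pa = 1.586 kbar
eclogite: 3430 kg/m³ × 9.80665 m/s² × 12540 m = 4.218×10^8 Pa = 4.218 kbar
Total = 0.04641 + 0.3463 + 1.586 + 4.218 = 6.1966 kbar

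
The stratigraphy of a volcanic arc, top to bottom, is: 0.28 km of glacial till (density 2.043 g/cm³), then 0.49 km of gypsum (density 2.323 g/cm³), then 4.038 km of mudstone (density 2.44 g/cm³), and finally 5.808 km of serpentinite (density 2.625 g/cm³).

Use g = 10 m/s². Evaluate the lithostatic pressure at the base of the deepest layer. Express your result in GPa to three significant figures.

glacial till: 2043 kg/m³ × 10 m/s² × 280 m = 5.720×10^6 Pa = 5.720×10^-3 GPa
gypsum: 2323 kg/m³ × 10 m/s² × 490 m = 1.138×10^7 Pa = 0.01138 GPa
mudstone: 2440 kg/m³ × 10 m/s² × 4038 m = 9.853×10^7 Pa = 0.09853 GPa
serpentinite: 2625 kg/m³ × 10 m/s² × 5808 m = 1.525×10^8 Pa = 0.1525 GPa
Total = 5.720×10^-3 + 0.01138 + 0.09853 + 0.1525 = 0.26809 GPa

0.268 GPa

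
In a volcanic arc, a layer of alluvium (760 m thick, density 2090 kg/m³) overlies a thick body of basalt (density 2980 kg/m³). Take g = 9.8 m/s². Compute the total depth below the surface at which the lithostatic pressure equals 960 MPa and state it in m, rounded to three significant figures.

Pressure at base of upper layers: 2090×9.8×760 = 1.557×10^7 Pa = 15.57 MPa
Remaining pressure to be supplied by basalt: 9.600×10^8 − 1.557×10^7 = 9.444×10^8 Pa
Additional depth in basalt = 9.444×10^8 Pa / (2980 kg/m³ × 9.8 m/s²) = 32339 m
Total depth = 760 m + 32339 m = 33099 m

33100 m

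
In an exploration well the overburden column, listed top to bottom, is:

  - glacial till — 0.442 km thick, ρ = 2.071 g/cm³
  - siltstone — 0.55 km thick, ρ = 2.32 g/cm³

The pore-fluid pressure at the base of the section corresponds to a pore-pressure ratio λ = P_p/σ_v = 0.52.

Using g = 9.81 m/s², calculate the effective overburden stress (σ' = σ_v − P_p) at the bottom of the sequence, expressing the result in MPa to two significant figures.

Overburden (lithostatic) stress σ_v:
glacial till: 2071 kg/m³ × 9.81 m/s² × 442 m = 8.980×10^6 Pa = 8.980 MPa
siltstone: 2320 kg/m³ × 9.81 m/s² × 550 m = 1.252×10^7 Pa = 12.52 MPa
Total = 8.980 + 12.52 = 21.497 MPa
Pore pressure P_p = λ·σ_v = 0.52 × 21.50 MPa = 11.18 MPa
Effective stress σ' = σ_v − P_p = 21.50 − 11.18 = 10.319 MPa

10 MPa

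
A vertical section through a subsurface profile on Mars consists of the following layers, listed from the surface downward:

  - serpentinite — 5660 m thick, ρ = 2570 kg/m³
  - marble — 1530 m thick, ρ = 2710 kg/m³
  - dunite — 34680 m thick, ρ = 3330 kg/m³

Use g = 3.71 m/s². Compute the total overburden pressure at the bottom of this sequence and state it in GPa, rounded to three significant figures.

serpentinite: 2570 kg/m³ × 3.71 m/s² × 5660 m = 5.397×10^7 Pa = 0.05397 GPa
marble: 2710 kg/m³ × 3.71 m/s² × 1530 m = 1.538×10^7 Pa = 0.01538 GPa
dunite: 3330 kg/m³ × 3.71 m/s² × 34680 m = 4.284×10^8 Pa = 0.4284 GPa
Total = 0.05397 + 0.01538 + 0.4284 = 0.49780 GPa

0.498 GPa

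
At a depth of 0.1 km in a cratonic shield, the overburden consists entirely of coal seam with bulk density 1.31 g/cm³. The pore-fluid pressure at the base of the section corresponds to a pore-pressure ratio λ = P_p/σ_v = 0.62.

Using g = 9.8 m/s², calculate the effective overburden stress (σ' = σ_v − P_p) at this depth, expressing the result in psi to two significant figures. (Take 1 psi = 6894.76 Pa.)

71 psi

Overburden (lithostatic) stress σ_v:
coal seam: 1310 kg/m³ × 9.8 m/s² × 100 m = 1.284×10^6 Pa = 1.284 MPa
Pore pressure P_p = λ·σ_v = 0.62 × 1.284 MPa = 0.7960 MPa
Effective stress σ' = σ_v − P_p = 1.284 − 0.7960 = 0.48784 MPa = 70.756 psi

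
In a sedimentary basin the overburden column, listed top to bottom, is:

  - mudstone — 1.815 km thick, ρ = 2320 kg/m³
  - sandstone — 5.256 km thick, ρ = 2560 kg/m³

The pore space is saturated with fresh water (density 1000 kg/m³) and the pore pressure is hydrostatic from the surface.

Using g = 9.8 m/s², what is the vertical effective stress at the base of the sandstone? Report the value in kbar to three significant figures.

1.04 kbar

Overburden (lithostatic) stress σ_v:
mudstone: 2320 kg/m³ × 9.8 m/s² × 1815 m = 4.127×10^7 Pa = 41.27 MPa
sandstone: 2560 kg/m³ × 9.8 m/s² × 5256 m = 1.319×10^8 Pa = 131.9 MPa
Total = 41.27 + 131.9 = 173.13 MPa
Pore pressure P_p = 1000 kg/m³ × 9.8 m/s² × 7071 m = 6.930×10^7 Pa = 69.30 MPa
Effective stress σ' = σ_v − P_p = 173.1 − 69.30 = 103.83 MPa = 1.0383 kbar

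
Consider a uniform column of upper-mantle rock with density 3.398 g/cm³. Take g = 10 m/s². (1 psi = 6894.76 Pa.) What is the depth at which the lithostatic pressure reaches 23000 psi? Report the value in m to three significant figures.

4670 m

h = P/(ρg) = 23000 psi / (3398 kg/m³ × 10 m/s²) = 1.586×10^8 Pa / 33980 Pa/m = 4666.8 m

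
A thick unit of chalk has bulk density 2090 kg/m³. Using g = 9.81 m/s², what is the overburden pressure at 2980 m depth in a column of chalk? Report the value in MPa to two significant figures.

chalk: 2090 kg/m³ × 9.81 m/s² × 2980 m = 6.110×10^7 Pa = 61.10 MPa

61 MPa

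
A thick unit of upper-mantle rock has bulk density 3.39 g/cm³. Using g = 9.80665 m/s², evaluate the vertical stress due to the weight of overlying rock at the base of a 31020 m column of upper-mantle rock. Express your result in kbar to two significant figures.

upper-mantle rock: 3390 kg/m³ × 9.80665 m/s² × 31020 m = 1.031×10^9 Pa = 10.31 kbar

10 kbar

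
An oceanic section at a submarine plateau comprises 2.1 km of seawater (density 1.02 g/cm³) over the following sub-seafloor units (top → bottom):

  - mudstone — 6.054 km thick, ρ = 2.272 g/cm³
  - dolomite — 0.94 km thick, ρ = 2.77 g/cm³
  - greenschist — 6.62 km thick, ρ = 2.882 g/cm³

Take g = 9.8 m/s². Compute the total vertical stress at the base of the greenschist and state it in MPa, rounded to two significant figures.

seawater: 1020 kg/m³ × 9.8 m/s² × 2100 m = 2.099×10^7 Pa = 20.99 MPa
mudstone: 2272 kg/m³ × 9.8 m/s² × 6054 m = 1.348×10^8 Pa = 134.8 MPa
dolomite: 2770 kg/m³ × 9.8 m/s² × 940 m = 2.552×10^7 Pa = 25.52 MPa
greenschist: 2882 kg/m³ × 9.8 m/s² × 6620 m = 1.870×10^8 Pa = 187.0 MPa
Total = 20.99 + 134.8 + 25.52 + 187.0 = 368.28 MPa

370 MPa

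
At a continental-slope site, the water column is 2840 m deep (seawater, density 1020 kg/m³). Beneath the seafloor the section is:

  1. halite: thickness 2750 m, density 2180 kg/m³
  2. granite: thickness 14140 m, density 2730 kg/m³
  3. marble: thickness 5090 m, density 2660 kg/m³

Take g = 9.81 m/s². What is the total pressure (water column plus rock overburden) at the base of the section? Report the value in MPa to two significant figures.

seawater: 1020 kg/m³ × 9.81 m/s² × 2840 m = 2.842×10^7 Pa = 28.42 MPa
halite: 2180 kg/m³ × 9.81 m/s² × 2750 m = 5.881×10^7 Pa = 58.81 MPa
granite: 2730 kg/m³ × 9.81 m/s² × 14140 m = 3.787×10^8 Pa = 378.7 MPa
marble: 2660 kg/m³ × 9.81 m/s² × 5090 m = 1.328×10^8 Pa = 132.8 MPa
Total = 28.42 + 58.81 + 378.7 + 132.8 = 598.74 MPa

600 MPa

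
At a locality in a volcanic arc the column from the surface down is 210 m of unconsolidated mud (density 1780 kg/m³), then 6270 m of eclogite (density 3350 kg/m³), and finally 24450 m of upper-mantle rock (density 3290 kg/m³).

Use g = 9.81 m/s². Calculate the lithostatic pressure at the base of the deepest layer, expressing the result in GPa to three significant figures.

0.999 GPa

unconsolidated mud: 1780 kg/m³ × 9.81 m/s² × 210 m = 3.667×10^6 Pa = 3.667×10^-3 GPa
eclogite: 3350 kg/m³ × 9.81 m/s² × 6270 m = 2.061×10^8 Pa = 0.2061 GPa
upper-mantle rock: 3290 kg/m³ × 9.81 m/s² × 24450 m = 7.891×10^8 Pa = 0.7891 GPa
Total = 3.667×10^-3 + 0.2061 + 0.7891 = 0.99884 GPa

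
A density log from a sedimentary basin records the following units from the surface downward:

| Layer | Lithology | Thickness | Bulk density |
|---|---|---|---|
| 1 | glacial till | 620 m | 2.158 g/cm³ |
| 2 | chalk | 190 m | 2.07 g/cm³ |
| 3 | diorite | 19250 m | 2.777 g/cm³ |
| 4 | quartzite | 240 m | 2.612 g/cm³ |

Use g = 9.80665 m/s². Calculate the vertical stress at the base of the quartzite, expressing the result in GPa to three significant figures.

0.547 GPa

glacial till: 2158 kg/m³ × 9.80665 m/s² × 620 m = 1.312×10^7 Pa = 0.01312 GPa
chalk: 2070 kg/m³ × 9.80665 m/s² × 190 m = 3.857×10^6 Pa = 3.857×10^-3 GPa
diorite: 2777 kg/m³ × 9.80665 m/s² × 19250 m = 5.242×10^8 Pa = 0.5242 GPa
quartzite: 2612 kg/m³ × 9.80665 m/s² × 240 m = 6.148×10^6 Pa = 6.148×10^-3 GPa
Total = 0.01312 + 3.857×10^-3 + 0.5242 + 6.148×10^-3 = 0.54736 GPa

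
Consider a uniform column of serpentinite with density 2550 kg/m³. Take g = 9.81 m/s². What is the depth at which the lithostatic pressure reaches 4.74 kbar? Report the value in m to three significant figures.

h = P/(ρg) = 4.74 kbar / (2550 kg/m³ × 9.81 m/s²) = 4.740×10^8 Pa / 25016 Pa/m = 18948 m

18900 m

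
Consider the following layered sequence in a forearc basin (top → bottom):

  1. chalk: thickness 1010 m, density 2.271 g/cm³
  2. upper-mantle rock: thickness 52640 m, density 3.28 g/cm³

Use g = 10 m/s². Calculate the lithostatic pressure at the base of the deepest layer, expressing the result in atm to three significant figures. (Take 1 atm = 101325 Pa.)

chalk: 2271 kg/m³ × 10 m/s² × 1010 m = 2.294×10^7 Pa = 226.4 atm
upper-mantle rock: 3280 kg/m³ × 10 m/s² × 52640 m = 1.727×10^9 Pa = 17040 atm
Total = 226.4 + 17040 = 17267 atm

17300 atm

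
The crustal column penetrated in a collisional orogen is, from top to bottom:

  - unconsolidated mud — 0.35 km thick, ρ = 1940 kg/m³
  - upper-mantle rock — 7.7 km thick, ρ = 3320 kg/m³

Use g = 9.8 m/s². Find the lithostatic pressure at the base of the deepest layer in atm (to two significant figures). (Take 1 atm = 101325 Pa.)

unconsolidated mud: 1940 kg/m³ × 9.8 m/s² × 350 m = 6.654×10^6 Pa = 65.67 atm
upper-mantle rock: 3320 kg/m³ × 9.8 m/s² × 7700 m = 2.505×10^8 Pa = 2473 atm
Total = 65.67 + 2473 = 2538.2 atm

2500 atm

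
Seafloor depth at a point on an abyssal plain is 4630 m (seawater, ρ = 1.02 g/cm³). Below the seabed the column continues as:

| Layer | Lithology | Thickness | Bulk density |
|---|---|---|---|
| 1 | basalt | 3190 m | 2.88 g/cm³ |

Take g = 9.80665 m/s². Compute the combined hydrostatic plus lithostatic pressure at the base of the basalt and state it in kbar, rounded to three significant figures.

seawater: 1020 kg/m³ × 9.80665 m/s² × 4630 m = 4.631×10^7 Pa = 0.4631 kbar
basalt: 2880 kg/m³ × 9.80665 m/s² × 3190 m = 9.010×10^7 Pa = 0.9010 kbar
Total = 0.4631 + 0.9010 = 1.3641 kbar

1.36 kbar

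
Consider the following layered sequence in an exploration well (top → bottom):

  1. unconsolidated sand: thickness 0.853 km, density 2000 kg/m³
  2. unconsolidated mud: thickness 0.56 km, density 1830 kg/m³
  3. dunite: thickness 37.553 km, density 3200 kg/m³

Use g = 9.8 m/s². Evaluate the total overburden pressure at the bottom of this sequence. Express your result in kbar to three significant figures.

unconsolidated sand: 2000 kg/m³ × 9.8 m/s² × 853 m = 1.672×10^7 Pa = 0.1672 kbar
unconsolidated mud: 1830 kg/m³ × 9.8 m/s² × 560 m = 1.004×10^7 Pa = 0.1004 kbar
dunite: 3200 kg/m³ × 9.8 m/s² × 37553 m = 1.178×10^9 Pa = 11.78 kbar
Total = 0.1672 + 0.1004 + 11.78 = 12.044 kbar

12.0 kbar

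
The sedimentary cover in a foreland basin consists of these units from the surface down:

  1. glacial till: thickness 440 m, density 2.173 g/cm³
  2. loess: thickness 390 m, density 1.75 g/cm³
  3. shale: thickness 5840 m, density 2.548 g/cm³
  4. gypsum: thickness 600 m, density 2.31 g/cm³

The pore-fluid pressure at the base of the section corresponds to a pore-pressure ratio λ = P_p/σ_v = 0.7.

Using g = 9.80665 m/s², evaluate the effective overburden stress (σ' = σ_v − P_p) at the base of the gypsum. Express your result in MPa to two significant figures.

Overburden (lithostatic) stress σ_v:
glacial till: 2173 kg/m³ × 9.80665 m/s² × 440 m = 9.376×10^6 Pa = 9.376 MPa
loess: 1750 kg/m³ × 9.80665 m/s² × 390 m = 6.693×10^6 Pa = 6.693 MPa
shale: 2548 kg/m³ × 9.80665 m/s² × 5840 m = 1.459×10^8 Pa = 145.9 MPa
gypsum: 2310 kg/m³ × 9.80665 m/s² × 600 m = 1.359×10^7 Pa = 13.59 MPa
Total = 9.376 + 6.693 + 145.9 + 13.59 = 175.59 MPa
Pore pressure P_p = λ·σ_v = 0.7 × 175.6 MPa = 122.9 MPa
Effective stress σ' = σ_v − P_p = 175.6 − 122.9 = 52.676 MPa

53 MPa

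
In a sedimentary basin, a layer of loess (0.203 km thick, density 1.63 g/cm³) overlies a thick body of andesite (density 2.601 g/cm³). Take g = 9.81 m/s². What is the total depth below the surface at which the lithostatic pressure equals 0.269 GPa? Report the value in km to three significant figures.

Pressure at base of upper layers: 1630×9.81×203 = 3.246×10^6 Pa = 3.246×10^-3 GPa
Remaining pressure to be supplied by andesite: 2.690×10^8 − 3.246×10^6 = 2.658×10^8 Pa
Additional depth in andesite = 2.658×10^8 Pa / (2601 kg/m³ × 9.81 m/s²) = 10415 m
Total depth = 203 m + 10415 m = 10618 m
= 10.618 km

10.6 km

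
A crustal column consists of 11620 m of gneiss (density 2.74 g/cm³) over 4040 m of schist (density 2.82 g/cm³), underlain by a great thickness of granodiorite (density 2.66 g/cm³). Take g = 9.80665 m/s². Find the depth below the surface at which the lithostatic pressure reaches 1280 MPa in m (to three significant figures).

48500 m

Pressure at base of upper layers: 2740×9.80665×11620 + 2820×9.80665×4040 = 4.240×10^8 Pa = 424.0 MPa
Remaining pressure to be supplied by granodiorite: 1.280×10^9 − 4.240×10^8 = 8.560×10^8 Pa
Additional depth in granodiorite = 8.560×10^8 Pa / (2660 kg/m³ × 9.80665 m/s²) = 32817 m
Total depth = 15660 m + 32817 m = 48477 m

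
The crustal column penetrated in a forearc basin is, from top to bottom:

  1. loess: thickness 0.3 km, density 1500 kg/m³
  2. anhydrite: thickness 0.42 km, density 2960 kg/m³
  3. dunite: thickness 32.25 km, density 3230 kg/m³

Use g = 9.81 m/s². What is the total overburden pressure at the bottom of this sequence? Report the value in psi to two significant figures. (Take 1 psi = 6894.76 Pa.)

loess: 1500 kg/m³ × 9.81 m/s² × 300 m = 4.415×10^6 Pa = 640.3 psi
anhydrite: 2960 kg/m³ × 9.81 m/s² × 420 m = 1.220×10^7 Pa = 1769 psi
dunite: 3230 kg/m³ × 9.81 m/s² × 32250 m = 1.022×10^9 Pa = 1.482×10^5 psi
Total = 640.3 + 1769 + 1.482×10^5 = 1.5062×10^5 psi

150000 psi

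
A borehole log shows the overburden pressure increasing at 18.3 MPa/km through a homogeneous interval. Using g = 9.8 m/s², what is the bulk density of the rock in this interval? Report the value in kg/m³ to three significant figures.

ρ = (dP/dz)/g = 18.3 MPa/km / 9.8 m/s² = 18300 Pa/m / 9.8 m/s² = 1867.3 kg/m³

1870 kg/m³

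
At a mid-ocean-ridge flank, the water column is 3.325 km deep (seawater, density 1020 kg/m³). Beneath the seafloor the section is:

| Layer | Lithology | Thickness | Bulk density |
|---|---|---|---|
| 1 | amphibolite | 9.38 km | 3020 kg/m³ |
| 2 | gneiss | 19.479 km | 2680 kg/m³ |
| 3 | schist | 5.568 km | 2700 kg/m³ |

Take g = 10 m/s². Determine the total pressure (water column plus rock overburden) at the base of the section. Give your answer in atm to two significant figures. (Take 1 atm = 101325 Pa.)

9800 atm

seawater: 1020 kg/m³ × 10 m/s² × 3325 m = 3.392×10^7 Pa = 334.7 atm
amphibolite: 3020 kg/m³ × 10 m/s² × 9380 m = 2.833×10^8 Pa = 2796 atm
gneiss: 2680 kg/m³ × 10 m/s² × 19479 m = 5.220×10^8 Pa = 5152 atm
schist: 2700 kg/m³ × 10 m/s² × 5568 m = 1.503×10^8 Pa = 1484 atm
Total = 334.7 + 2796 + 5152 + 1484 = 9766.2 atm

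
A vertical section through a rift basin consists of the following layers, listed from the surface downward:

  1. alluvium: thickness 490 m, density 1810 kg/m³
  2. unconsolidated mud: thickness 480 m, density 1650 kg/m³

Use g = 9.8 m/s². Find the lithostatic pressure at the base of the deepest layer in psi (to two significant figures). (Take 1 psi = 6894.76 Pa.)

2400 psi

alluvium: 1810 kg/m³ × 9.8 m/s² × 490 m = 8.692×10^6 Pa = 1261 psi
unconsolidated mud: 1650 kg/m³ × 9.8 m/s² × 480 m = 7.762×10^6 Pa = 1126 psi
Total = 1261 + 1126 = 2386.3 psi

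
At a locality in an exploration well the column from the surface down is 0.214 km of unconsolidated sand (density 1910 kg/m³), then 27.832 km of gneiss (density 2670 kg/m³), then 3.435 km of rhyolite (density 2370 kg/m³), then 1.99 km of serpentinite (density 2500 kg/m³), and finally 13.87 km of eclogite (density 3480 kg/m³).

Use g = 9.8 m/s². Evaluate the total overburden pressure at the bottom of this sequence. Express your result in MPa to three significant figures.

unconsolidated sand: 1910 kg/m³ × 9.8 m/s² × 214 m = 4.006×10^6 Pa = 4.006 MPa
gneiss: 2670 kg/m³ × 9.8 m/s² × 27832 m = 7.283×10^8 Pa = 728.3 MPa
rhyolite: 2370 kg/m³ × 9.8 m/s² × 3435 m = 7.978×10^7 Pa = 79.78 MPa
serpentinite: 2500 kg/m³ × 9.8 m/s² × 1990 m = 4.875×10^7 Pa = 48.76 MPa
eclogite: 3480 kg/m³ × 9.8 m/s² × 13870 m = 4.730×10^8 Pa = 473.0 MPa
Total = 4.006 + 728.3 + 79.78 + 48.76 + 473.0 = 1333.8 MPa

1330 MPa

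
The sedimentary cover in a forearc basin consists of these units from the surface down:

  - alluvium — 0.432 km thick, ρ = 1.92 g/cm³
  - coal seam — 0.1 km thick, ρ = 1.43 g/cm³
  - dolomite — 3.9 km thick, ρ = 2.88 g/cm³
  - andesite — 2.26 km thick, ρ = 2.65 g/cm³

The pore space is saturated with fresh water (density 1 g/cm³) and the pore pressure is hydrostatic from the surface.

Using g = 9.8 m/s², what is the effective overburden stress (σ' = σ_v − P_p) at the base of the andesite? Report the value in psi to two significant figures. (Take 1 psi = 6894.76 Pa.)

Overburden (lithostatic) stress σ_v:
alluvium: 1920 kg/m³ × 9.8 m/s² × 432 m = 8.129×10^6 Pa = 8.129 MPa
coal seam: 1430 kg/m³ × 9.8 m/s² × 100 m = 1.401×10^6 Pa = 1.401 MPa
dolomite: 2880 kg/m³ × 9.8 m/s² × 3900 m = 1.101×10^8 Pa = 110.1 MPa
andesite: 2650 kg/m³ × 9.8 m/s² × 2260 m = 5.869×10^7 Pa = 58.69 MPa
Total = 8.129 + 1.401 + 110.1 + 58.69 = 178.30 MPa
Pore pressure P_p = 1000 kg/m³ × 9.8 m/s² × 6692 m = 6.558×10^7 Pa = 65.58 MPa
Effective stress σ' = σ_v − P_p = 178.3 − 65.58 = 112.71 MPa = 16348 psi

16000 psi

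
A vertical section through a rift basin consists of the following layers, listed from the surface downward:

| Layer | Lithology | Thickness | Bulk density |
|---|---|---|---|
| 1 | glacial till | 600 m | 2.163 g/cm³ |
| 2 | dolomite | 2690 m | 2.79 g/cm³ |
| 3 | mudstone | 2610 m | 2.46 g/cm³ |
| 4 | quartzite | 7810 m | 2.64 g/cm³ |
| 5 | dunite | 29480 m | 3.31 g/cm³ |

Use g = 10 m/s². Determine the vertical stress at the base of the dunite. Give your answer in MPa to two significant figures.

1300 MPa

glacial till: 2163 kg/m³ × 10 m/s² × 600 m = 1.298×10^7 Pa = 12.98 MPa
dolomite: 2790 kg/m³ × 10 m/s² × 2690 m = 7.505×10^7 Pa = 75.05 MPa
mudstone: 2460 kg/m³ × 10 m/s² × 2610 m = 6.421×10^7 Pa = 64.21 MPa
quartzite: 2640 kg/m³ × 10 m/s² × 7810 m = 2.062×10^8 Pa = 206.2 MPa
dunite: 3310 kg/m³ × 10 m/s² × 29480 m = 9.758×10^8 Pa = 975.8 MPa
Total = 12.98 + 75.05 + 64.21 + 206.2 + 975.8 = 1334.2 MPa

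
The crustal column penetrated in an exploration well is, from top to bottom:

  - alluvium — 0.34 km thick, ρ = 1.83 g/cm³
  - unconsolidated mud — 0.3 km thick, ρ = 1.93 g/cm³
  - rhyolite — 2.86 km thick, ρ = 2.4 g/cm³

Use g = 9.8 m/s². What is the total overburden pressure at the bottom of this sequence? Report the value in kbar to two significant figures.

0.79 kbar

alluvium: 1830 kg/m³ × 9.8 m/s² × 340 m = 6.098×10^6 Pa = 0.06098 kbar
unconsolidated mud: 1930 kg/m³ × 9.8 m/s² × 300 m = 5.674×10^6 Pa = 0.05674 kbar
rhyolite: 2400 kg/m³ × 9.8 m/s² × 2860 m = 6.727×10^7 Pa = 0.6727 kbar
Total = 0.06098 + 0.05674 + 0.6727 = 0.79039 kbar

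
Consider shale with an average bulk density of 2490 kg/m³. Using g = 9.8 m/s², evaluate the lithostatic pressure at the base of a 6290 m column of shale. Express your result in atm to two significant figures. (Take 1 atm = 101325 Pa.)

shale: 2490 kg/m³ × 9.8 m/s² × 6290 m = 1.535×10^8 Pa = 1515 atm

1500 atm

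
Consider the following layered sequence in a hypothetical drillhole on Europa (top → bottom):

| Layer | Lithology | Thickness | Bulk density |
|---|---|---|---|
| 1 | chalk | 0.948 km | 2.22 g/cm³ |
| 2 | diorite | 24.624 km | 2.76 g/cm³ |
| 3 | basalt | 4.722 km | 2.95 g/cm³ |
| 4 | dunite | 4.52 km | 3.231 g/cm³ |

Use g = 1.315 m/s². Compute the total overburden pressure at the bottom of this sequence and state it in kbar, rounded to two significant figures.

1.3 kbar

chalk: 2220 kg/m³ × 1.315 m/s² × 948 m = 2.767×10^6 Pa = 0.02767 kbar
diorite: 2760 kg/m³ × 1.315 m/s² × 24624 m = 8.937×10^7 Pa = 0.8937 kbar
basalt: 2950 kg/m³ × 1.315 m/s² × 4722 m = 1.832×10^7 Pa = 0.1832 kbar
dunite: 3231 kg/m³ × 1.315 m/s² × 4520 m = 1.920×10^7 Pa = 0.1920 kbar
Total = 0.02767 + 0.8937 + 0.1832 + 0.1920 = 1.2966 kbar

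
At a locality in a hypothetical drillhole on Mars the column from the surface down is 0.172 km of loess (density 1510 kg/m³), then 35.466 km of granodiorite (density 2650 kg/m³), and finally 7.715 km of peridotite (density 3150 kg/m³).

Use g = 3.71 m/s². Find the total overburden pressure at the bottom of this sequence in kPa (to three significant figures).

440000 kPa

loess: 1510 kg/m³ × 3.71 m/s² × 172 m = 9.636×10^5 Pa = 963.6 kPa
granodiorite: 2650 kg/m³ × 3.71 m/s² × 35466 m = 3.487×10^8 Pa = 3.487×10^5 kPa
peridotite: 3150 kg/m³ × 3.71 m/s² × 7715 m = 9.016×10^7 Pa = 90161 kPa
Total = 963.6 + 3.487×10^5 + 90161 = 4.3981×10^5 kPa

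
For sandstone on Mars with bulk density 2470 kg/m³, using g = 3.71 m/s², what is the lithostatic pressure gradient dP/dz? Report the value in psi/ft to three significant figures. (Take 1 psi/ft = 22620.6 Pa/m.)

0.405 psi/ft

dP/dz = ρg = 2470 kg/m³ × 3.71 m/s² = 9163.7 Pa/m
= 9163.7 Pa/m × (1 psi/ft / 22621 Pa/m) = 0.40510 psi/ft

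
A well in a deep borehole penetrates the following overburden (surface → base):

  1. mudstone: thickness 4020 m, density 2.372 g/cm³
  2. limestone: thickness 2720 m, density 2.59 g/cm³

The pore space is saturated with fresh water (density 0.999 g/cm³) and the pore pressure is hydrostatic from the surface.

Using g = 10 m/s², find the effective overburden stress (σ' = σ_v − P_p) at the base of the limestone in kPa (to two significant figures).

Overburden (lithostatic) stress σ_v:
mudstone: 2372 kg/m³ × 10 m/s² × 4020 m = 9.535×10^7 Pa = 95.35 MPa
limestone: 2590 kg/m³ × 10 m/s² × 2720 m = 7.045×10^7 Pa = 70.45 MPa
Total = 95.35 + 70.45 = 165.80 MPa
Pore pressure P_p = 999 kg/m³ × 10 m/s² × 6740 m = 6.733×10^7 Pa = 67.33 MPa
Effective stress σ' = σ_v − P_p = 165.8 − 67.33 = 98.470 MPa = 98470 kPa

98000 kPa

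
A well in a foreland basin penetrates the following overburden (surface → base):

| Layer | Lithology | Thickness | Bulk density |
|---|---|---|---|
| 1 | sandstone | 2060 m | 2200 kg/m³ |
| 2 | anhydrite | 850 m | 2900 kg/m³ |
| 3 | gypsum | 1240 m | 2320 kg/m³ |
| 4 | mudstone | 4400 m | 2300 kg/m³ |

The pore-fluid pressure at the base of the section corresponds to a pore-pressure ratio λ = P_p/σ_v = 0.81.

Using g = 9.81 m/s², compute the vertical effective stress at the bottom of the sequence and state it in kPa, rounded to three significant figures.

37300 kPa

Overburden (lithostatic) stress σ_v:
sandstone: 2200 kg/m³ × 9.81 m/s² × 2060 m = 4.446×10^7 Pa = 44.46 MPa
anhydrite: 2900 kg/m³ × 9.81 m/s² × 850 m = 2.418×10^7 Pa = 24.18 MPa
gypsum: 2320 kg/m³ × 9.81 m/s² × 1240 m = 2.822×10^7 Pa = 28.22 MPa
mudstone: 2300 kg/m³ × 9.81 m/s² × 4400 m = 9.928×10^7 Pa = 99.28 MPa
Total = 44.46 + 24.18 + 28.22 + 99.28 = 196.14 MPa
Pore pressure P_p = λ·σ_v = 0.81 × 196.1 MPa = 158.9 MPa
Effective stress σ' = σ_v − P_p = 196.1 − 158.9 = 37.266 MPa = 37266 kPa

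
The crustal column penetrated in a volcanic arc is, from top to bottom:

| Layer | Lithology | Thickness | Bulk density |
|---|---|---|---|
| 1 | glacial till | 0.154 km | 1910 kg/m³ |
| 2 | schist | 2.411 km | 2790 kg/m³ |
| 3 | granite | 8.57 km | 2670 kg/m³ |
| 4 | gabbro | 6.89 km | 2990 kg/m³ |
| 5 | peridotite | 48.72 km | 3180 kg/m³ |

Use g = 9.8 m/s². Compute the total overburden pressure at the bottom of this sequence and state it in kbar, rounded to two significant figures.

glacial till: 1910 kg/m³ × 9.8 m/s² × 154 m = 2.883×10^6 Pa = 0.02883 kbar
schist: 2790 kg/m³ × 9.8 m/s² × 2411 m = 6.592×10^7 Pa = 0.6592 kbar
granite: 2670 kg/m³ × 9.8 m/s² × 8570 m = 2.242×10^8 Pa = 2.242 kbar
gabbro: 2990 kg/m³ × 9.8 m/s² × 6890 m = 2.019×10^8 Pa = 2.019 kbar
peridotite: 3180 kg/m³ × 9.8 m/s² × 48720 m = 1.518×10^9 Pa = 15.18 kbar
Total = 0.02883 + 0.6592 + 2.242 + 2.019 + 15.18 = 20.132 kbar

20 kbar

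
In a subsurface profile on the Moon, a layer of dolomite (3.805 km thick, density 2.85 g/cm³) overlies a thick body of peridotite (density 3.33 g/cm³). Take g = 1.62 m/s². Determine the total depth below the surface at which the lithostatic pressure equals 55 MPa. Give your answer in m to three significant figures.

Pressure at base of upper layers: 2850×1.62×3805 = 1.757×10^7 Pa = 17.57 MPa
Remaining pressure to be supplied by peridotite: 5.500×10^7 − 1.757×10^7 = 3.743×10^7 Pa
Additional depth in peridotite = 3.743×10^7 Pa / (3330 kg/m³ × 1.62 m/s²) = 6938.8 m
Total depth = 3805 m + 6938.8 m = 10744 m

10700 m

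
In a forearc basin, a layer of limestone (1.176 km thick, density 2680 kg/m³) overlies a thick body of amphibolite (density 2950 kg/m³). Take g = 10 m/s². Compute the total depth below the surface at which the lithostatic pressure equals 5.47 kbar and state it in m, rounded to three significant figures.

Pressure at base of upper layers: 2680×10×1176 = 3.152×10^7 Pa = 0.3152 kbar
Remaining pressure to be supplied by amphibolite: 5.470×10^8 − 3.152×10^7 = 5.155×10^8 Pa
Additional depth in amphibolite = 5.155×10^8 Pa / (2950 kg/m³ × 10 m/s²) = 17474 m
Total depth = 1176 m + 17474 m = 18650 m

18700 m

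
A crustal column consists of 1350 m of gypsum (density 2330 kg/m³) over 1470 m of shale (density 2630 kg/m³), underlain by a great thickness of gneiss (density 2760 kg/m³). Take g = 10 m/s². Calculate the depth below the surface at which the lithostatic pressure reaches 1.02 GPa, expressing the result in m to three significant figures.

37200 m

Pressure at base of upper layers: 2330×10×1350 + 2630×10×1470 = 7.012×10^7 Pa = 0.07012 GPa
Remaining pressure to be supplied by gneiss: 1.020×10^9 − 7.012×10^7 = 9.499×10^8 Pa
Additional depth in gneiss = 9.499×10^8 Pa / (2760 kg/m³ × 10 m/s²) = 34416 m
Total depth = 2820 m + 34416 m = 37236 m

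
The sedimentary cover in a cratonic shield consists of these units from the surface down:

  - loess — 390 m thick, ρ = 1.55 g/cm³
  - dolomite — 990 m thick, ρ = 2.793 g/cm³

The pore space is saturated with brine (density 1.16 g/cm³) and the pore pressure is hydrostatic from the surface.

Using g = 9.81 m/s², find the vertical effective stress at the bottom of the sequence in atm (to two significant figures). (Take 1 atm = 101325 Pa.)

Overburden (lithostatic) stress σ_v:
loess: 1550 kg/m³ × 9.81 m/s² × 390 m = 5.930×10^6 Pa = 5.930 MPa
dolomite: 2793 kg/m³ × 9.81 m/s² × 990 m = 2.713×10^7 Pa = 27.13 MPa
Total = 5.930 + 27.13 = 33.055 MPa
Pore pressure P_p = 1160 kg/m³ × 9.81 m/s² × 1380 m = 1.570×10^7 Pa = 15.70 MPa
Effective stress σ' = σ_v − P_p = 33.06 − 15.70 = 17.352 MPa = 171.25 atm

170 atm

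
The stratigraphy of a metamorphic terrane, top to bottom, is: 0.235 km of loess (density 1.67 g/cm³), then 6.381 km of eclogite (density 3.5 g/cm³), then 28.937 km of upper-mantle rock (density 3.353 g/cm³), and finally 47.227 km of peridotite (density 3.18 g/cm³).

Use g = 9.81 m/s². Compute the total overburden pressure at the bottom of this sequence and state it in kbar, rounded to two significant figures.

loess: 1670 kg/m³ × 9.81 m/s² × 235 m = 3.850×10^6 Pa = 0.03850 kbar
eclogite: 3500 kg/m³ × 9.81 m/s² × 6381 m = 2.191×10^8 Pa = 2.191 kbar
upper-mantle rock: 3353 kg/m³ × 9.81 m/s² × 28937 m = 9.518×10^8 Pa = 9.518 kbar
peridotite: 3180 kg/m³ × 9.81 m/s² × 47227 m = 1.473×10^9 Pa = 14.73 kbar
Total = 0.03850 + 2.191 + 9.518 + 14.73 = 26.480 kbar

26 kbar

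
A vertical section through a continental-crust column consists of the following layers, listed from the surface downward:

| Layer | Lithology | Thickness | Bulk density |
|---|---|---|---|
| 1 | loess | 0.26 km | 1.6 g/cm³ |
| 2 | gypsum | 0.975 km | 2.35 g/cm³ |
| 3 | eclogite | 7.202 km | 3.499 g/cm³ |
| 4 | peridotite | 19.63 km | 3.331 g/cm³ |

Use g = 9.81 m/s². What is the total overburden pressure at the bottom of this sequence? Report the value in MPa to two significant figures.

loess: 1600 kg/m³ × 9.81 m/s² × 260 m = 4.081×10^6 Pa = 4.081 MPa
gypsum: 2350 kg/m³ × 9.81 m/s² × 975 m = 2.248×10^7 Pa = 22.48 MPa
eclogite: 3499 kg/m³ × 9.81 m/s² × 7202 m = 2.472×10^8 Pa = 247.2 MPa
peridotite: 3331 kg/m³ × 9.81 m/s² × 19630 m = 6.415×10^8 Pa = 641.5 MPa
Total = 4.081 + 22.48 + 247.2 + 641.5 = 915.22 MPa

920 MPa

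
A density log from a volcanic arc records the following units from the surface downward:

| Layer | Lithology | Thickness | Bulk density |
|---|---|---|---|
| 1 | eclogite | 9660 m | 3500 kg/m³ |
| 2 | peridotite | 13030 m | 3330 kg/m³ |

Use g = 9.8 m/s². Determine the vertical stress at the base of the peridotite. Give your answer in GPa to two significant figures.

0.76 GPa

eclogite: 3500 kg/m³ × 9.8 m/s² × 9660 m = 3.313×10^8 Pa = 0.3313 GPa
peridotite: 3330 kg/m³ × 9.8 m/s² × 13030 m = 4.252×10^8 Pa = 0.4252 GPa
Total = 0.3313 + 0.4252 = 0.75656 GPa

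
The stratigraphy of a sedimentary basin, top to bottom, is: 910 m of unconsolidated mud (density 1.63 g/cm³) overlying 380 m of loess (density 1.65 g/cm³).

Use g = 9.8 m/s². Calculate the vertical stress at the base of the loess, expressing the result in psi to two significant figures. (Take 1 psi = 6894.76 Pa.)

3000 psi

unconsolidated mud: 1630 kg/m³ × 9.8 m/s² × 910 m = 1.454×10^7 Pa = 2108 psi
loess: 1650 kg/m³ × 9.8 m/s² × 380 m = 6.145×10^6 Pa = 891.2 psi
Total = 2108 + 891.2 = 2999.5 psi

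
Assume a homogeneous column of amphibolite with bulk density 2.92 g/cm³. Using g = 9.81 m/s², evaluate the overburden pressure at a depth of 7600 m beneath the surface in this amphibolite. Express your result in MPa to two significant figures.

220 MPa

amphibolite: 2920 kg/m³ × 9.81 m/s² × 7600 m = 2.177×10^8 Pa = 217.7 MPa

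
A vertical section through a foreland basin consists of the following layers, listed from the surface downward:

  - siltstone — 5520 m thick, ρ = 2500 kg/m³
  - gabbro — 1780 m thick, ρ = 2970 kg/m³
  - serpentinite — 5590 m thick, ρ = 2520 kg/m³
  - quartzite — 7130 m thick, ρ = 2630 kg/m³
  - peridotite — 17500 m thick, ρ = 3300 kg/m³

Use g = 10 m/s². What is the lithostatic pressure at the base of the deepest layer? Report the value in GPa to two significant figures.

siltstone: 2500 kg/m³ × 10 m/s² × 5520 m = 1.380×10^8 Pa = 0.1380 GPa
gabbro: 2970 kg/m³ × 10 m/s² × 1780 m = 5.287×10^7 Pa = 0.05287 GPa
serpentinite: 2520 kg/m³ × 10 m/s² × 5590 m = 1.409×10^8 Pa = 0.1409 GPa
quartzite: 2630 kg/m³ × 10 m/s² × 7130 m = 1.875×10^8 Pa = 0.1875 GPa
peridotite: 3300 kg/m³ × 10 m/s² × 17500 m = 5.775×10^8 Pa = 0.5775 GPa
Total = 0.1380 + 0.05287 + 0.1409 + 0.1875 + 0.5775 = 1.0968 GPa

1.1 GPa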